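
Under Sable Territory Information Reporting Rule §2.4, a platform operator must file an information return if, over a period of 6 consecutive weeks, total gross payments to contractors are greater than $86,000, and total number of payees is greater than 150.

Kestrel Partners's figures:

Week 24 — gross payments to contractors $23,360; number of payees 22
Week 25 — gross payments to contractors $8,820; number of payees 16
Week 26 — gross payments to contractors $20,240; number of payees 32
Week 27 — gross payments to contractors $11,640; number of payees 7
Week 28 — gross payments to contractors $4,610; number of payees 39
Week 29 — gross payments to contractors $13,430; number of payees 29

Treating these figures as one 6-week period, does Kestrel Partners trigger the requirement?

No

Total gross payments to contractors: $23,360 + $8,820 + $20,240 + $11,640 + $4,610 + $13,430 = $82,100 (≤ $86,000).
Total number of payees: 22 + 16 + 32 + 7 + 39 + 29 = 145 (≤ 150).
The test is 'and': the rule requires both, and at least one is not exceeded.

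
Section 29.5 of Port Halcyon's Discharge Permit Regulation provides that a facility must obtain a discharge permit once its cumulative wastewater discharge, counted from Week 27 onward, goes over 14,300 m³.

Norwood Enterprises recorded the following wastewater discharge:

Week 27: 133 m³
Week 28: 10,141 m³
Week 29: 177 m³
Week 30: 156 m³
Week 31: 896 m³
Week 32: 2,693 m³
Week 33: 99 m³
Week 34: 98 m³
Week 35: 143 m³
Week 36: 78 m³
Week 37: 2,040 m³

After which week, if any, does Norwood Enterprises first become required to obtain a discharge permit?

Week 34

Through Week 27: 133 m³
Through Week 28: 10,274 m³
Through Week 29: 10,451 m³
Through Week 30: 10,607 m³
Through Week 31: 11,503 m³
Through Week 32: 14,196 m³
Through Week 33: 14,295 m³
Through Week 34: 14,393 m³ ← exceeds threshold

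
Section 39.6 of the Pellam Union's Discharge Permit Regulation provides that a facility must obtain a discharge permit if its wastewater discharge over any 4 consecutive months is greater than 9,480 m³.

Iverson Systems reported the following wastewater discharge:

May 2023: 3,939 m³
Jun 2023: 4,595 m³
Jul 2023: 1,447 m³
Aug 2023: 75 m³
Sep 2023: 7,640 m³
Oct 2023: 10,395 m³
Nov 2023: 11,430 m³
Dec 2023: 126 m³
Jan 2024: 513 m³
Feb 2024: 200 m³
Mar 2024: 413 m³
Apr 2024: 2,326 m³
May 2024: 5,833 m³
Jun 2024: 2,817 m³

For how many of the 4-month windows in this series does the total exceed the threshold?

May 2023–Aug 2023: 3,939 m³ + 4,595 m³ + 1,447 m³ + 75 m³ = 10,056 m³ (over)
Jun 2023–Sep 2023: 4,595 m³ + 1,447 m³ + 75 m³ + 7,640 m³ = 13,757 m³ (over)
Jul 2023–Oct 2023: 1,447 m³ + 75 m³ + 7,640 m³ + 10,395 m³ = 19,557 m³ (over)
Aug 2023–Nov 2023: 75 m³ + 7,640 m³ + 10,395 m³ + 11,430 m³ = 29,540 m³ (over)
Sep 2023–Dec 2023: 7,640 m³ + 10,395 m³ + 11,430 m³ + 126 m³ = 29,591 m³ (over)
Oct 2023–Jan 2024: 10,395 m³ + 11,430 m³ + 126 m³ + 513 m³ = 22,464 m³ (over)
Nov 2023–Feb 2024: 11,430 m³ + 126 m³ + 513 m³ + 200 m³ = 12,269 m³ (over)
Dec 2023–Mar 2024: 126 m³ + 513 m³ + 200 m³ + 413 m³ = 1,252 m³ (under)
Jan 2024–Apr 2024: 513 m³ + 200 m³ + 413 m³ + 2,326 m³ = 3,452 m³ (under)
Feb 2024–May 2024: 200 m³ + 413 m³ + 2,326 m³ + 5,833 m³ = 8,772 m³ (under)
Mar 2024–Jun 2024: 413 m³ + 2,326 m³ + 5,833 m³ + 2,817 m³ = 11,389 m³ (over)
8 windows exceed the threshold.

8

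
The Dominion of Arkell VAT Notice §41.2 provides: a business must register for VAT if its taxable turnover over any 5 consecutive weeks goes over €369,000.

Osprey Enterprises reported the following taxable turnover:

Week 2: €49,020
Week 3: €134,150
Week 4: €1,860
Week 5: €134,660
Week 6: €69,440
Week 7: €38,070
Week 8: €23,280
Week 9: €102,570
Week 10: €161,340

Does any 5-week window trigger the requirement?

Yes

Week 2–Week 6: €49,020 + €134,150 + €1,860 + €134,660 + €69,440 = €389,130 (over)
Week 3–Week 7: €134,150 + €1,860 + €134,660 + €69,440 + €38,070 = €378,180 (over)
Week 4–Week 8: €1,860 + €134,660 + €69,440 + €38,070 + €23,280 = €267,310 (under)
Week 5–Week 9: €134,660 + €69,440 + €38,070 + €23,280 + €102,570 = €368,020 (under)
Week 6–Week 10: €69,440 + €38,070 + €23,280 + €102,570 + €161,340 = €394,700 (over)
At least one window exceeds €369,000.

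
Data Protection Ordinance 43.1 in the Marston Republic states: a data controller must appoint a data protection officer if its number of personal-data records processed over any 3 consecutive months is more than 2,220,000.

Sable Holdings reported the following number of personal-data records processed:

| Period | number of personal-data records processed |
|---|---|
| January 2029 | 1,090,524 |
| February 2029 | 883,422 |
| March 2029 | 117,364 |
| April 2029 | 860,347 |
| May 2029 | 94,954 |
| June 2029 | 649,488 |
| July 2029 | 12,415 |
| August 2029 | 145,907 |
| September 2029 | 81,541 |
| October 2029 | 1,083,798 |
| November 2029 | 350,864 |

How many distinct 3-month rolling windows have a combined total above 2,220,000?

0

January 2029–March 2029: 1,090,524 + 883,422 + 117,364 = 2,091,310 (under)
February 2029–April 2029: 883,422 + 117,364 + 860,347 = 1,861,133 (under)
March 2029–May 2029: 117,364 + 860,347 + 94,954 = 1,072,665 (under)
April 2029–June 2029: 860,347 + 94,954 + 649,488 = 1,604,789 (under)
May 2029–July 2029: 94,954 + 649,488 + 12,415 = 756,857 (under)
June 2029–August 2029: 649,488 + 12,415 + 145,907 = 807,810 (under)
July 2029–September 2029: 12,415 + 145,907 + 81,541 = 239,863 (under)
August 2029–October 2029: 145,907 + 81,541 + 1,083,798 = 1,311,246 (under)
September 2029–November 2029: 81,541 + 1,083,798 + 350,864 = 1,516,203 (under)
0 windows exceed the threshold.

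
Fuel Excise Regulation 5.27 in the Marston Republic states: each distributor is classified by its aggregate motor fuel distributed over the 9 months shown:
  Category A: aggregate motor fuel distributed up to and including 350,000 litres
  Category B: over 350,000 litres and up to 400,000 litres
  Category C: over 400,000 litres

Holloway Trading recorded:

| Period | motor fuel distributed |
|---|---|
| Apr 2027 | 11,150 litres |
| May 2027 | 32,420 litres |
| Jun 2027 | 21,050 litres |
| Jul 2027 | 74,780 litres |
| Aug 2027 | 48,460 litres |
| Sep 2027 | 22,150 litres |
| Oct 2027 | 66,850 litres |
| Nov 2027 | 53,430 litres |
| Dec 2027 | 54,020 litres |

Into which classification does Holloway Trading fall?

Aggregate motor fuel distributed: 11,150 litres + 32,420 litres + 21,050 litres + 74,780 litres + 48,460 litres + 22,150 litres + 66,850 litres + 53,430 litres + 54,020 litres = 384,310 litres.
350,000 litres < 384,310 litres ≤ 400,000 litres, so Category B applies.

Category B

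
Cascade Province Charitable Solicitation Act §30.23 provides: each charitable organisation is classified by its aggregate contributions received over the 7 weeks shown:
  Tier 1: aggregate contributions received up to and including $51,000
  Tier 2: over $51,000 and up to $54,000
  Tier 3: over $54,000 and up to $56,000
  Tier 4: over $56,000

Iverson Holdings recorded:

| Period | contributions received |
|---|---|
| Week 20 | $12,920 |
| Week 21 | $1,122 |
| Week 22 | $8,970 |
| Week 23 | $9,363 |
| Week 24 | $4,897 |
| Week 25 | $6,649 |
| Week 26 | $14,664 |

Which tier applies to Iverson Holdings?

Aggregate contributions received: $12,920 + $1,122 + $8,970 + $9,363 + $4,897 + $6,649 + $14,664 = $58,585.
$58,585 > $56,000, so Tier 4 applies.

Tier 4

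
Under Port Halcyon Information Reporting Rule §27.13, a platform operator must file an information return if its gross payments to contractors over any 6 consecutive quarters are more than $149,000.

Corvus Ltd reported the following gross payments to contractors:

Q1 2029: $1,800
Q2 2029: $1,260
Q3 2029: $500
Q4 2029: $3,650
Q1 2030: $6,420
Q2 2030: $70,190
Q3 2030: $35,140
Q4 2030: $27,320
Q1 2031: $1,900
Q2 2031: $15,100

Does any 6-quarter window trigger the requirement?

Yes

Q1 2029–Q2 2030: $1,800 + $1,260 + $500 + $3,650 + $6,420 + $70,190 = $83,820 (under)
Q2 2029–Q3 2030: $1,260 + $500 + $3,650 + $6,420 + $70,190 + $35,140 = $117,160 (under)
Q3 2029–Q4 2030: $500 + $3,650 + $6,420 + $70,190 + $35,140 + $27,320 = $143,220 (under)
Q4 2029–Q1 2031: $3,650 + $6,420 + $70,190 + $35,140 + $27,320 + $1,900 = $144,620 (under)
Q1 2030–Q2 2031: $6,420 + $70,190 + $35,140 + $27,320 + $1,900 + $15,100 = $156,070 (over)
At least one window exceeds $149,000.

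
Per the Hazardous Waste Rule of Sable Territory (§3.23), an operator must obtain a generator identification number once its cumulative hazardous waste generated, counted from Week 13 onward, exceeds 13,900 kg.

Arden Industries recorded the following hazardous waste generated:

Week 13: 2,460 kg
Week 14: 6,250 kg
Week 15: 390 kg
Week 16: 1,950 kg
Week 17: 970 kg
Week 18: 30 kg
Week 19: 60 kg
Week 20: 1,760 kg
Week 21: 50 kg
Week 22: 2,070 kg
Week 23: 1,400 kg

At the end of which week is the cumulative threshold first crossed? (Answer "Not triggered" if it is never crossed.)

Through Week 13: 2,460 kg
Through Week 14: 8,710 kg
Through Week 15: 9,100 kg
Through Week 16: 11,050 kg
Through Week 17: 12,020 kg
Through Week 18: 12,050 kg
Through Week 19: 12,110 kg
Through Week 20: 13,870 kg
Through Week 21: 13,920 kg ← exceeds threshold

Week 21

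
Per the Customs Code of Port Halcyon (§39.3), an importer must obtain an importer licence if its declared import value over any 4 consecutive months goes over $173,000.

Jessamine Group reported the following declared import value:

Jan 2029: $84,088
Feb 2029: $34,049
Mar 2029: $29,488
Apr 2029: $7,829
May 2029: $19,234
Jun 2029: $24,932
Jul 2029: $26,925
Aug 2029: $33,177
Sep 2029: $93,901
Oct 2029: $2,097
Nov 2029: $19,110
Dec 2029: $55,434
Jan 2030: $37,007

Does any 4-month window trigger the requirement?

Yes

Jan 2029–Apr 2029: $84,088 + $34,049 + $29,488 + $7,829 = $155,454 (under)
Feb 2029–May 2029: $34,049 + $29,488 + $7,829 + $19,234 = $90,600 (under)
Mar 2029–Jun 2029: $29,488 + $7,829 + $19,234 + $24,932 = $81,483 (under)
Apr 2029–Jul 2029: $7,829 + $19,234 + $24,932 + $26,925 = $78,920 (under)
May 2029–Aug 2029: $19,234 + $24,932 + $26,925 + $33,177 = $104,268 (under)
Jun 2029–Sep 2029: $24,932 + $26,925 + $33,177 + $93,901 = $178,935 (over)
Jul 2029–Oct 2029: $26,925 + $33,177 + $93,901 + $2,097 = $156,100 (under)
Aug 2029–Nov 2029: $33,177 + $93,901 + $2,097 + $19,110 = $148,285 (under)
Sep 2029–Dec 2029: $93,901 + $2,097 + $19,110 + $55,434 = $170,542 (under)
Oct 2029–Jan 2030: $2,097 + $19,110 + $55,434 + $37,007 = $113,648 (under)
At least one window exceeds $173,000.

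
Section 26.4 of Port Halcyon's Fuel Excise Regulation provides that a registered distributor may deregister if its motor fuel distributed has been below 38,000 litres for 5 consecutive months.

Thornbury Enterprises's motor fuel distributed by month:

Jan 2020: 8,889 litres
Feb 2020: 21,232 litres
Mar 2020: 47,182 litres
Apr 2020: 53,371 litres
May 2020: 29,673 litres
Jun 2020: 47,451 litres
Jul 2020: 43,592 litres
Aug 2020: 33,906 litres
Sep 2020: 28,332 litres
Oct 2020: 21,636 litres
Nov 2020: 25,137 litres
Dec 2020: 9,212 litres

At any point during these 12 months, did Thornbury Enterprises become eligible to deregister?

Yes

Months below 38,000 litres: Jan 2020, Feb 2020, May 2020, Aug 2020, Sep 2020, Oct 2020, Nov 2020, Dec 2020.
Longest run of consecutive months below the threshold: 5.
5 ≥ 5, so Thornbury Enterprises became eligible.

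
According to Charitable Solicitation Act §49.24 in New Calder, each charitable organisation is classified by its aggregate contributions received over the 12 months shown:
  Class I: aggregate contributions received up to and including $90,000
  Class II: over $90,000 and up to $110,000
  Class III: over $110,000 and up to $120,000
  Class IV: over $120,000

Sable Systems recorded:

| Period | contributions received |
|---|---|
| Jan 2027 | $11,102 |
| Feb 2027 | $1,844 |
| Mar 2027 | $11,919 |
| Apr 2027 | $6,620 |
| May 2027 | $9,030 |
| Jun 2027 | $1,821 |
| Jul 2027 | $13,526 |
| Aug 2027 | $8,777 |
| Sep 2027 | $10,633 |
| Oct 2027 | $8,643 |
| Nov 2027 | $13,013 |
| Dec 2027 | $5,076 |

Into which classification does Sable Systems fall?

Aggregate contributions received: $11,102 + $1,844 + $11,919 + $6,620 + $9,030 + $1,821 + $13,526 + $8,777 + $10,633 + $8,643 + $13,013 + $5,076 = $102,004.
$90,000 < $102,004 ≤ $110,000, so Class II applies.

Class II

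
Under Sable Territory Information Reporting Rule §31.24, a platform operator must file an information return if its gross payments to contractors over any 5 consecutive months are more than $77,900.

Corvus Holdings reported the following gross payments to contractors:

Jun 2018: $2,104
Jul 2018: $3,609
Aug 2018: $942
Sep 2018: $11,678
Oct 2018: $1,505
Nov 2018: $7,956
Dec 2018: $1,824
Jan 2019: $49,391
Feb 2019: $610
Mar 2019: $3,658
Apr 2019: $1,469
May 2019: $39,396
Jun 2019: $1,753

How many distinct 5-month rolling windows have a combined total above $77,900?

1

Jun 2018–Oct 2018: $2,104 + $3,609 + $942 + $11,678 + $1,505 = $19,838 (under)
Jul 2018–Nov 2018: $3,609 + $942 + $11,678 + $1,505 + $7,956 = $25,690 (under)
Aug 2018–Dec 2018: $942 + $11,678 + $1,505 + $7,956 + $1,824 = $23,905 (under)
Sep 2018–Jan 2019: $11,678 + $1,505 + $7,956 + $1,824 + $49,391 = $72,354 (under)
Oct 2018–Feb 2019: $1,505 + $7,956 + $1,824 + $49,391 + $610 = $61,286 (under)
Nov 2018–Mar 2019: $7,956 + $1,824 + $49,391 + $610 + $3,658 = $63,439 (under)
Dec 2018–Apr 2019: $1,824 + $49,391 + $610 + $3,658 + $1,469 = $56,952 (under)
Jan 2019–May 2019: $49,391 + $610 + $3,658 + $1,469 + $39,396 = $94,524 (over)
Feb 2019–Jun 2019: $610 + $3,658 + $1,469 + $39,396 + $1,753 = $46,886 (under)
1 window exceeds the threshold.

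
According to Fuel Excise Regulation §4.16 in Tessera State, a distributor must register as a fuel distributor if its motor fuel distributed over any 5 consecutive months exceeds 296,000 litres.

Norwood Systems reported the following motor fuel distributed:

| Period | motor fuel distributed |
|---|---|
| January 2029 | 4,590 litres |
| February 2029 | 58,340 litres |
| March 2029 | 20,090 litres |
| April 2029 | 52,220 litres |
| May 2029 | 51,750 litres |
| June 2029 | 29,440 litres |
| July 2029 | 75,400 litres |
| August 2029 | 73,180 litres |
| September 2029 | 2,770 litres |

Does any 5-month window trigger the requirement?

January 2029–May 2029: 4,590 litres + 58,340 litres + 20,090 litres + 52,220 litres + 51,750 litres = 186,990 litres (under)
February 2029–June 2029: 58,340 litres + 20,090 litres + 52,220 litres + 51,750 litres + 29,440 litres = 211,840 litres (under)
March 2029–July 2029: 20,090 litres + 52,220 litres + 51,750 litres + 29,440 litres + 75,400 litres = 228,900 litres (under)
April 2029–August 2029: 52,220 litres + 51,750 litres + 29,440 litres + 75,400 litres + 73,180 litres = 281,990 litres (under)
May 2029–September 2029: 51,750 litres + 29,440 litres + 75,400 litres + 73,180 litres + 2,770 litres = 232,540 litres (under)
No window exceeds 296,000 litres.

No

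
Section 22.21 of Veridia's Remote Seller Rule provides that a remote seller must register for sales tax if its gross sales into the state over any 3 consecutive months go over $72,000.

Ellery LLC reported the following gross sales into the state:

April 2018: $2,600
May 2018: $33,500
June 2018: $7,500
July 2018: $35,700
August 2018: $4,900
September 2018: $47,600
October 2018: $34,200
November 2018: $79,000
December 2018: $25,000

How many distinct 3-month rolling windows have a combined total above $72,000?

5

April 2018–June 2018: $2,600 + $33,500 + $7,500 = $43,600 (under)
May 2018–July 2018: $33,500 + $7,500 + $35,700 = $76,700 (over)
June 2018–August 2018: $7,500 + $35,700 + $4,900 = $48,100 (under)
July 2018–September 2018: $35,700 + $4,900 + $47,600 = $88,200 (over)
August 2018–October 2018: $4,900 + $47,600 + $34,200 = $86,700 (over)
September 2018–November 2018: $47,600 + $34,200 + $79,000 = $160,800 (over)
October 2018–December 2018: $34,200 + $79,000 + $25,000 = $138,200 (over)
5 windows exceed the threshold.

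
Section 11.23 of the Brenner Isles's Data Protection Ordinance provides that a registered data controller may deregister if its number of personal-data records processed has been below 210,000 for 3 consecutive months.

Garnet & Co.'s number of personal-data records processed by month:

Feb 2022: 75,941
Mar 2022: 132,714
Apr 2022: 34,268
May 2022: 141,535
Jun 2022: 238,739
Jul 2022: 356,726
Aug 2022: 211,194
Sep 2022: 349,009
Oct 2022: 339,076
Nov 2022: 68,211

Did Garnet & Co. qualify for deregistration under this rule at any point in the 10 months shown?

Months below 210,000: Feb 2022, Mar 2022, Apr 2022, May 2022, Nov 2022.
Longest run of consecutive months below the threshold: 4.
4 ≥ 3, so Garnet & Co. became eligible.

Yes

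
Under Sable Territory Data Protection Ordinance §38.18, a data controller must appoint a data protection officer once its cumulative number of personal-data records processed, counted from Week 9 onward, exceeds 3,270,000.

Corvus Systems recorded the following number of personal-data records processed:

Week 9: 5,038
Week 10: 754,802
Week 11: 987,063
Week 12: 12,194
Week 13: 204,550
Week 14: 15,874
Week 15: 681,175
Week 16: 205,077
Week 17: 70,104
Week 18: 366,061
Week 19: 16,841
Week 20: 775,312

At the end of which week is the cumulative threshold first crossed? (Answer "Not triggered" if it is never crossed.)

Through Week 9: 5,038
Through Week 10: 759,840
Through Week 11: 1,746,903
Through Week 12: 1,759,097
Through Week 13: 1,963,647
Through Week 14: 1,979,521
Through Week 15: 2,660,696
Through Week 16: 2,865,773
Through Week 17: 2,935,877
Through Week 18: 3,301,938 ← exceeds threshold

Week 18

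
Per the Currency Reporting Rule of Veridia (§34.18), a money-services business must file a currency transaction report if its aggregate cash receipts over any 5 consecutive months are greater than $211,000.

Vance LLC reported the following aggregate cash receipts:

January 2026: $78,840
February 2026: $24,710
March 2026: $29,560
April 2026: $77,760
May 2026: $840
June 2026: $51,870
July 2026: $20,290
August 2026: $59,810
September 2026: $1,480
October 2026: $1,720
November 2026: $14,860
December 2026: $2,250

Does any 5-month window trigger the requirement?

January 2026–May 2026: $78,840 + $24,710 + $29,560 + $77,760 + $840 = $211,710 (over)
February 2026–June 2026: $24,710 + $29,560 + $77,760 + $840 + $51,870 = $184,740 (under)
March 2026–July 2026: $29,560 + $77,760 + $840 + $51,870 + $20,290 = $180,320 (under)
April 2026–August 2026: $77,760 + $840 + $51,870 + $20,290 + $59,810 = $210,570 (under)
May 2026–September 2026: $840 + $51,870 + $20,290 + $59,810 + $1,480 = $134,290 (under)
June 2026–October 2026: $51,870 + $20,290 + $59,810 + $1,480 + $1,720 = $135,170 (under)
July 2026–November 2026: $20,290 + $59,810 + $1,480 + $1,720 + $14,860 = $98,160 (under)
August 2026–December 2026: $59,810 + $1,480 + $1,720 + $14,860 + $2,250 = $80,120 (under)
At least one window exceeds $211,000.

Yes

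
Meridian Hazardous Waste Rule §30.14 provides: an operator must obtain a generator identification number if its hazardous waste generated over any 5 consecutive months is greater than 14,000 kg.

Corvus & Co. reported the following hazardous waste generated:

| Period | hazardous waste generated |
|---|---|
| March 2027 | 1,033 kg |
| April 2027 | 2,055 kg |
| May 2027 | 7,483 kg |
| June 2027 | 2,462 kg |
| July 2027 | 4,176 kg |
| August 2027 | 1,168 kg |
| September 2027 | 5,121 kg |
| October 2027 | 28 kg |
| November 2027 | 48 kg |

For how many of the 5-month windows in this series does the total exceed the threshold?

3

March 2027–July 2027: 1,033 kg + 2,055 kg + 7,483 kg + 2,462 kg + 4,176 kg = 17,209 kg (over)
April 2027–August 2027: 2,055 kg + 7,483 kg + 2,462 kg + 4,176 kg + 1,168 kg = 17,344 kg (over)
May 2027–September 2027: 7,483 kg + 2,462 kg + 4,176 kg + 1,168 kg + 5,121 kg = 20,410 kg (over)
June 2027–October 2027: 2,462 kg + 4,176 kg + 1,168 kg + 5,121 kg + 28 kg = 12,955 kg (under)
July 2027–November 2027: 4,176 kg + 1,168 kg + 5,121 kg + 28 kg + 48 kg = 10,541 kg (under)
3 windows exceed the threshold.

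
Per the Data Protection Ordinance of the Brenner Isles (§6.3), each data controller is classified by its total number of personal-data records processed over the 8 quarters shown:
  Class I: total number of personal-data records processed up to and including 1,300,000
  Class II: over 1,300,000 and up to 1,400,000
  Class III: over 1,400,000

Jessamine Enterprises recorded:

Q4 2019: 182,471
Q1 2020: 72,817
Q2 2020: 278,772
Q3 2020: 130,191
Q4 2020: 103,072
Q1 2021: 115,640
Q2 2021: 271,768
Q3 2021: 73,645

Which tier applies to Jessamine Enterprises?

Total number of personal-data records processed: 182,471 + 72,817 + 278,772 + 130,191 + 103,072 + 115,640 + 271,768 + 73,645 = 1,228,376.
1,228,376 ≤ 1,300,000, so Class I applies.

Class I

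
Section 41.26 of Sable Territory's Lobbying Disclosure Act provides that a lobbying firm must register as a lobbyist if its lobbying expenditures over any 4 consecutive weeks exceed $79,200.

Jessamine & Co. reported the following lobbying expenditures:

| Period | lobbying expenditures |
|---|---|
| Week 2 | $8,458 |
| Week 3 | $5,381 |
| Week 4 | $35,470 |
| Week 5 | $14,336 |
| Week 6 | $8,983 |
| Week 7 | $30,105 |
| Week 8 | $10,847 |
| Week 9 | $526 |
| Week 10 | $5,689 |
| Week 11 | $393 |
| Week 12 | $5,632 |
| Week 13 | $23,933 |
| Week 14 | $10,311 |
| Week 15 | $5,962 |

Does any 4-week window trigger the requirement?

Yes

Week 2–Week 5: $8,458 + $5,381 + $35,470 + $14,336 = $63,645 (under)
Week 3–Week 6: $5,381 + $35,470 + $14,336 + $8,983 = $64,170 (under)
Week 4–Week 7: $35,470 + $14,336 + $8,983 + $30,105 = $88,894 (over)
Week 5–Week 8: $14,336 + $8,983 + $30,105 + $10,847 = $64,271 (under)
Week 6–Week 9: $8,983 + $30,105 + $10,847 + $526 = $50,461 (under)
Week 7–Week 10: $30,105 + $10,847 + $526 + $5,689 = $47,167 (under)
Week 8–Week 11: $10,847 + $526 + $5,689 + $393 = $17,455 (under)
Week 9–Week 12: $526 + $5,689 + $393 + $5,632 = $12,240 (under)
Week 10–Week 13: $5,689 + $393 + $5,632 + $23,933 = $35,647 (under)
Week 11–Week 14: $393 + $5,632 + $23,933 + $10,311 = $40,269 (under)
Week 12–Week 15: $5,632 + $23,933 + $10,311 + $5,962 = $45,838 (under)
At least one window exceeds $79,200.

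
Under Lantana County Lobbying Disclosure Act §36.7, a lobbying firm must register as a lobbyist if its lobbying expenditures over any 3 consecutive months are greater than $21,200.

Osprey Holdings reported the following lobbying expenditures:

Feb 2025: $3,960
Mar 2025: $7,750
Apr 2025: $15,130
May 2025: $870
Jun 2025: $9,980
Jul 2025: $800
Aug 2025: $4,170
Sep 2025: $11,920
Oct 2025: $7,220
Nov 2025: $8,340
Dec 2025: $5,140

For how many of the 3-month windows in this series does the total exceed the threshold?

5

Feb 2025–Apr 2025: $3,960 + $7,750 + $15,130 = $26,840 (over)
Mar 2025–May 2025: $7,750 + $15,130 + $870 = $23,750 (over)
Apr 2025–Jun 2025: $15,130 + $870 + $9,980 = $25,980 (over)
May 2025–Jul 2025: $870 + $9,980 + $800 = $11,650 (under)
Jun 2025–Aug 2025: $9,980 + $800 + $4,170 = $14,950 (under)
Jul 2025–Sep 2025: $800 + $4,170 + $11,920 = $16,890 (under)
Aug 2025–Oct 2025: $4,170 + $11,920 + $7,220 = $23,310 (over)
Sep 2025–Nov 2025: $11,920 + $7,220 + $8,340 = $27,480 (over)
Oct 2025–Dec 2025: $7,220 + $8,340 + $5,140 = $20,700 (under)
5 windows exceed the threshold.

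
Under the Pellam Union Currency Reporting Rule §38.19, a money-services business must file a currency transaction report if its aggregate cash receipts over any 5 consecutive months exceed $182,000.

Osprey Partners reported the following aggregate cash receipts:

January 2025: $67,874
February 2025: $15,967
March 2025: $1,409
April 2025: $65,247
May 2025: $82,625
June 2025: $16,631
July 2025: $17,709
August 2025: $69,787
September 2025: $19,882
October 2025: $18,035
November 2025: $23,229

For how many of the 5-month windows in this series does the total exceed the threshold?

4

January 2025–May 2025: $67,874 + $15,967 + $1,409 + $65,247 + $82,625 = $233,122 (over)
February 2025–June 2025: $15,967 + $1,409 + $65,247 + $82,625 + $16,631 = $181,879 (under)
March 2025–July 2025: $1,409 + $65,247 + $82,625 + $16,631 + $17,709 = $183,621 (over)
April 2025–August 2025: $65,247 + $82,625 + $16,631 + $17,709 + $69,787 = $251,999 (over)
May 2025–September 2025: $82,625 + $16,631 + $17,709 + $69,787 + $19,882 = $206,634 (over)
June 2025–October 2025: $16,631 + $17,709 + $69,787 + $19,882 + $18,035 = $142,044 (under)
July 2025–November 2025: $17,709 + $69,787 + $19,882 + $18,035 + $23,229 = $148,642 (under)
4 windows exceed the threshold.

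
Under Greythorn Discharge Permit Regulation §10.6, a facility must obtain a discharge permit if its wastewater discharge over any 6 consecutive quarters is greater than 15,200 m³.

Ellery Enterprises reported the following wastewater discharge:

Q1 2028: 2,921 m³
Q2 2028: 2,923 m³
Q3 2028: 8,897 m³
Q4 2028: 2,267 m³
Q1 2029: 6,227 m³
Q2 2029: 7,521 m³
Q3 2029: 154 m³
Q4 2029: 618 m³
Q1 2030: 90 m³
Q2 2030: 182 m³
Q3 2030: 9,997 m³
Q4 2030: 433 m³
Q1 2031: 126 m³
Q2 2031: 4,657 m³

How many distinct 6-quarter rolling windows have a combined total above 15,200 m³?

6

Q1 2028–Q2 2029: 2,921 m³ + 2,923 m³ + 8,897 m³ + 2,267 m³ + 6,227 m³ + 7,521 m³ = 30,756 m³ (over)
Q2 2028–Q3 2029: 2,923 m³ + 8,897 m³ + 2,267 m³ + 6,227 m³ + 7,521 m³ + 154 m³ = 27,989 m³ (over)
Q3 2028–Q4 2029: 8,897 m³ + 2,267 m³ + 6,227 m³ + 7,521 m³ + 154 m³ + 618 m³ = 25,684 m³ (over)
Q4 2028–Q1 2030: 2,267 m³ + 6,227 m³ + 7,521 m³ + 154 m³ + 618 m³ + 90 m³ = 16,877 m³ (over)
Q1 2029–Q2 2030: 6,227 m³ + 7,521 m³ + 154 m³ + 618 m³ + 90 m³ + 182 m³ = 14,792 m³ (under)
Q2 2029–Q3 2030: 7,521 m³ + 154 m³ + 618 m³ + 90 m³ + 182 m³ + 9,997 m³ = 18,562 m³ (over)
Q3 2029–Q4 2030: 154 m³ + 618 m³ + 90 m³ + 182 m³ + 9,997 m³ + 433 m³ = 11,474 m³ (under)
Q4 2029–Q1 2031: 618 m³ + 90 m³ + 182 m³ + 9,997 m³ + 433 m³ + 126 m³ = 11,446 m³ (under)
Q1 2030–Q2 2031: 90 m³ + 182 m³ + 9,997 m³ + 433 m³ + 126 m³ + 4,657 m³ = 15,485 m³ (over)
6 windows exceed the threshold.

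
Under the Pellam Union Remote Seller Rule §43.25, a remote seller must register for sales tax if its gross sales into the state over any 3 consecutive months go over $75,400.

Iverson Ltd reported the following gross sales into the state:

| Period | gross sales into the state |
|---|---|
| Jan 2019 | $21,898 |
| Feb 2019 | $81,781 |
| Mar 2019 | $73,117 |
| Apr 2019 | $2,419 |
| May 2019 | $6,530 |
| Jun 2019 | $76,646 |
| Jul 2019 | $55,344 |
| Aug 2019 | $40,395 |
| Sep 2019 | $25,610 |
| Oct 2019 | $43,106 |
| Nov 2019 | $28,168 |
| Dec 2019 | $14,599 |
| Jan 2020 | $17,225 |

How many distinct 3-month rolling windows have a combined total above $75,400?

Jan 2019–Mar 2019: $21,898 + $81,781 + $73,117 = $176,796 (over)
Feb 2019–Apr 2019: $81,781 + $73,117 + $2,419 = $157,317 (over)
Mar 2019–May 2019: $73,117 + $2,419 + $6,530 = $82,066 (over)
Apr 2019–Jun 2019: $2,419 + $6,530 + $76,646 = $85,595 (over)
May 2019–Jul 2019: $6,530 + $76,646 + $55,344 = $138,520 (over)
Jun 2019–Aug 2019: $76,646 + $55,344 + $40,395 = $172,385 (over)
Jul 2019–Sep 2019: $55,344 + $40,395 + $25,610 = $121,349 (over)
Aug 2019–Oct 2019: $40,395 + $25,610 + $43,106 = $109,111 (over)
Sep 2019–Nov 2019: $25,610 + $43,106 + $28,168 = $96,884 (over)
Oct 2019–Dec 2019: $43,106 + $28,168 + $14,599 = $85,873 (over)
Nov 2019–Jan 2020: $28,168 + $14,599 + $17,225 = $59,992 (under)
10 windows exceed the threshold.

10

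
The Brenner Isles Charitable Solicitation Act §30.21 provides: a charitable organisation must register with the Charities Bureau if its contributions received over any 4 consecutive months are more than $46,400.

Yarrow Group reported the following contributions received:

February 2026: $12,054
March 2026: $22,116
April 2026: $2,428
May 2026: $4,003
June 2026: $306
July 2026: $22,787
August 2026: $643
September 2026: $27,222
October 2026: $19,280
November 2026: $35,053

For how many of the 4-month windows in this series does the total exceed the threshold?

3

February 2026–May 2026: $12,054 + $22,116 + $2,428 + $4,003 = $40,601 (under)
March 2026–June 2026: $22,116 + $2,428 + $4,003 + $306 = $28,853 (under)
April 2026–July 2026: $2,428 + $4,003 + $306 + $22,787 = $29,524 (under)
May 2026–August 2026: $4,003 + $306 + $22,787 + $643 = $27,739 (under)
June 2026–September 2026: $306 + $22,787 + $643 + $27,222 = $50,958 (over)
July 2026–October 2026: $22,787 + $643 + $27,222 + $19,280 = $69,932 (over)
August 2026–November 2026: $643 + $27,222 + $19,280 + $35,053 = $82,198 (over)
3 windows exceed the threshold.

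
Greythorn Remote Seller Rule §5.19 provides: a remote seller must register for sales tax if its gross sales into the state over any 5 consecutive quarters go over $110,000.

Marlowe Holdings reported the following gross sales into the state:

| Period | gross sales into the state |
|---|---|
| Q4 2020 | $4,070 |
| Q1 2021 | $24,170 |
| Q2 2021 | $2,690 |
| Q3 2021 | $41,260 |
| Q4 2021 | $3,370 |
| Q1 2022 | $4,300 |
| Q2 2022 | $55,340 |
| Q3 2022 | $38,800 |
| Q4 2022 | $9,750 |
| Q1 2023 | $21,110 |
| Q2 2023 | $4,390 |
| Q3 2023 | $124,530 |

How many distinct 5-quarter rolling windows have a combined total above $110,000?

Q4 2020–Q4 2021: $4,070 + $24,170 + $2,690 + $41,260 + $3,370 = $75,560 (under)
Q1 2021–Q1 2022: $24,170 + $2,690 + $41,260 + $3,370 + $4,300 = $75,790 (under)
Q2 2021–Q2 2022: $2,690 + $41,260 + $3,370 + $4,300 + $55,340 = $106,960 (under)
Q3 2021–Q3 2022: $41,260 + $3,370 + $4,300 + $55,340 + $38,800 = $143,070 (over)
Q4 2021–Q4 2022: $3,370 + $4,300 + $55,340 + $38,800 + $9,750 = $111,560 (over)
Q1 2022–Q1 2023: $4,300 + $55,340 + $38,800 + $9,750 + $21,110 = $129,300 (over)
Q2 2022–Q2 2023: $55,340 + $38,800 + $9,750 + $21,110 + $4,390 = $129,390 (over)
Q3 2022–Q3 2023: $38,800 + $9,750 + $21,110 + $4,390 + $124,530 = $198,580 (over)
5 windows exceed the threshold.

5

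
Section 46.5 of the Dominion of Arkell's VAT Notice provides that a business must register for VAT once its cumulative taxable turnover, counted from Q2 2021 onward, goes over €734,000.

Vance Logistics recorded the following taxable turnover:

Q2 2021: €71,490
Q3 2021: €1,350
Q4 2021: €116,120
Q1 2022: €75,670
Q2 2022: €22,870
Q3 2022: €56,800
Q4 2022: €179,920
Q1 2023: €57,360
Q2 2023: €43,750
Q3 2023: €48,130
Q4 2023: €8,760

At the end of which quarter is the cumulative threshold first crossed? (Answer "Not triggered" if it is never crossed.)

Not triggered

Through Q2 2021: €71,490
Through Q3 2021: €72,840
Through Q4 2021: €188,960
Through Q1 2022: €264,630
Through Q2 2022: €287,500
Through Q3 2022: €344,300
Through Q4 2022: €524,220
Through Q1 2023: €581,580
Through Q2 2023: €625,330
Through Q3 2023: €673,460
Through Q4 2023: €682,220
Final cumulative total €682,220 ≤ €734,000; the threshold is never exceeded.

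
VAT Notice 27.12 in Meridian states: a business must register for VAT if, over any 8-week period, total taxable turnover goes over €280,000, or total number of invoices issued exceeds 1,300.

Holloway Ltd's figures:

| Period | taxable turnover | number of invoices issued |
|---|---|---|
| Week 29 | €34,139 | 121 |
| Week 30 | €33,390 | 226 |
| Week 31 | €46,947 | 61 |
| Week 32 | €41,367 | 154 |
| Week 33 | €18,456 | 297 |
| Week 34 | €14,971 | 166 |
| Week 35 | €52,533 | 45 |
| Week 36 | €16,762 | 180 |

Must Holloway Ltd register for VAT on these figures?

Total taxable turnover: €34,139 + €33,390 + €46,947 + €41,367 + €18,456 + €14,971 + €52,533 + €16,762 = €258,565 (≤ €280,000).
Total number of invoices issued: 121 + 226 + 61 + 154 + 297 + 166 + 45 + 180 = 1,250 (≤ 1,300).
The test is 'or': neither threshold is exceeded.

No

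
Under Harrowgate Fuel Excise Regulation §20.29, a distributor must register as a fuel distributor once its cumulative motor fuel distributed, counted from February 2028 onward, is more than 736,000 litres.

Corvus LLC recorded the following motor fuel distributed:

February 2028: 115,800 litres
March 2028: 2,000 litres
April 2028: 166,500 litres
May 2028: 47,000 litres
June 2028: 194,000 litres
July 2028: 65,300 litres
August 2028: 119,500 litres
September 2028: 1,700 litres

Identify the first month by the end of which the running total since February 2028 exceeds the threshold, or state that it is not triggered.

Through February 2028: 115,800 litres
Through March 2028: 117,800 litres
Through April 2028: 284,300 litres
Through May 2028: 331,300 litres
Through June 2028: 525,300 litres
Through July 2028: 590,600 litres
Through August 2028: 710,100 litres
Through September 2028: 711,800 litres
Final cumulative total 711,800 litres ≤ 736,000 litres; the threshold is never exceeded.

Not triggered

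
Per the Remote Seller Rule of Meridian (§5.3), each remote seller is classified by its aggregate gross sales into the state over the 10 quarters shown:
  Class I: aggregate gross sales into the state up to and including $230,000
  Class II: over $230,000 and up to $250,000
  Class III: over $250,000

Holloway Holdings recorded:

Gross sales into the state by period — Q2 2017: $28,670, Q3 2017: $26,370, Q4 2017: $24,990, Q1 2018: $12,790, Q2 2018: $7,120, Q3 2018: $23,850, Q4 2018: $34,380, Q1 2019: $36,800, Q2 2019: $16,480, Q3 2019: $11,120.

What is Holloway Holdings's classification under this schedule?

Aggregate gross sales into the state: $28,670 + $26,370 + $24,990 + $12,790 + $7,120 + $23,850 + $34,380 + $36,800 + $16,480 + $11,120 = $222,570.
$222,570 ≤ $230,000, so Class I applies.

Class I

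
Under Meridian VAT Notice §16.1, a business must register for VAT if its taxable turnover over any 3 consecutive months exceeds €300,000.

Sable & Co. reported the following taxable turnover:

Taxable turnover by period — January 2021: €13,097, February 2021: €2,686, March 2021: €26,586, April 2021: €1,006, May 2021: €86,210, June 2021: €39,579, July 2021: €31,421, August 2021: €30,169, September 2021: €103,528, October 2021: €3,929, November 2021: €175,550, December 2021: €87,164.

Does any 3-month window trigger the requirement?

January 2021–March 2021: €13,097 + €2,686 + €26,586 = €42,369 (under)
February 2021–April 2021: €2,686 + €26,586 + €1,006 = €30,278 (under)
March 2021–May 2021: €26,586 + €1,006 + €86,210 = €113,802 (under)
April 2021–June 2021: €1,006 + €86,210 + €39,579 = €126,795 (under)
May 2021–July 2021: €86,210 + €39,579 + €31,421 = €157,210 (under)
June 2021–August 2021: €39,579 + €31,421 + €30,169 = €101,169 (under)
July 2021–September 2021: €31,421 + €30,169 + €103,528 = €165,118 (under)
August 2021–October 2021: €30,169 + €103,528 + €3,929 = €137,626 (under)
September 2021–November 2021: €103,528 + €3,929 + €175,550 = €283,007 (under)
October 2021–December 2021: €3,929 + €175,550 + €87,164 = €266,643 (under)
No window exceeds €300,000.

No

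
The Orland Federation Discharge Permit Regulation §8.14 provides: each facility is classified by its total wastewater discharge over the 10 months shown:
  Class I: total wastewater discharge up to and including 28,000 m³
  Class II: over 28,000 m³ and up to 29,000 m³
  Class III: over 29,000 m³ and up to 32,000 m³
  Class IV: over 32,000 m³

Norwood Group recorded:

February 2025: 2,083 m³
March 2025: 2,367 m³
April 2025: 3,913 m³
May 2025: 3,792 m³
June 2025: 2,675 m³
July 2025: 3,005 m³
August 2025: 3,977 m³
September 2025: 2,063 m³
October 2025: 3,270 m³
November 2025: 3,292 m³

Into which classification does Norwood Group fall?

Class III

Total wastewater discharge: 2,083 m³ + 2,367 m³ + 3,913 m³ + 3,792 m³ + 2,675 m³ + 3,005 m³ + 3,977 m³ + 2,063 m³ + 3,270 m³ + 3,292 m³ = 30,437 m³.
29,000 m³ < 30,437 m³ ≤ 32,000 m³, so Class III applies.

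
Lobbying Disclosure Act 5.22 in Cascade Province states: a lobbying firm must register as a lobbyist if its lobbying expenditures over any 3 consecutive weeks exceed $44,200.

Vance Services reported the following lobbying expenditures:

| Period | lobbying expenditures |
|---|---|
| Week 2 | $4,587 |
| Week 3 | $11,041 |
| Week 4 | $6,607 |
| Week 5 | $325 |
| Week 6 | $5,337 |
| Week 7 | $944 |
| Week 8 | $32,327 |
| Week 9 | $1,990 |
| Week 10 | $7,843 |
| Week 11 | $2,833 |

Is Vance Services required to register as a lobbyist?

Week 2–Week 4: $4,587 + $11,041 + $6,607 = $22,235 (under)
Week 3–Week 5: $11,041 + $6,607 + $325 = $17,973 (under)
Week 4–Week 6: $6,607 + $325 + $5,337 = $12,269 (under)
Week 5–Week 7: $325 + $5,337 + $944 = $6,606 (under)
Week 6–Week 8: $5,337 + $944 + $32,327 = $38,608 (under)
Week 7–Week 9: $944 + $32,327 + $1,990 = $35,261 (under)
Week 8–Week 10: $32,327 + $1,990 + $7,843 = $42,160 (under)
Week 9–Week 11: $1,990 + $7,843 + $2,833 = $12,666 (under)
No window exceeds $44,200.

No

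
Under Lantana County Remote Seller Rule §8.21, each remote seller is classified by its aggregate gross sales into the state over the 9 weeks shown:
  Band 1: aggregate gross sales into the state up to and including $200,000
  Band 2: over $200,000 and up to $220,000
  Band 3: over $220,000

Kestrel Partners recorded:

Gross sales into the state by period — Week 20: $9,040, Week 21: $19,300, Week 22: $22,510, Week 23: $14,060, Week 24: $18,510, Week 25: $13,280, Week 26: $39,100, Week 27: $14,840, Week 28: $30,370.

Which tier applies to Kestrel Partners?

Band 1

Aggregate gross sales into the state: $9,040 + $19,300 + $22,510 + $14,060 + $18,510 + $13,280 + $39,100 + $14,840 + $30,370 = $181,010.
$181,010 ≤ $200,000, so Band 1 applies.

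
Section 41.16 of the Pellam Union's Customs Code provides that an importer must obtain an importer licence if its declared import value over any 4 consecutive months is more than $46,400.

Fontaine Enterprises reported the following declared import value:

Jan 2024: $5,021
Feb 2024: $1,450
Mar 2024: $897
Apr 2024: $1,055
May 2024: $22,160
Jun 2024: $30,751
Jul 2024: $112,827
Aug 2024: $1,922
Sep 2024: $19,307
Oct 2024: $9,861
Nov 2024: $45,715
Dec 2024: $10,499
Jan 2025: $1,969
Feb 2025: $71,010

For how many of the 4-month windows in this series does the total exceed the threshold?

Jan 2024–Apr 2024: $5,021 + $1,450 + $897 + $1,055 = $8,423 (under)
Feb 2024–May 2024: $1,450 + $897 + $1,055 + $22,160 = $25,562 (under)
Mar 2024–Jun 2024: $897 + $1,055 + $22,160 + $30,751 = $54,863 (over)
Apr 2024–Jul 2024: $1,055 + $22,160 + $30,751 + $112,827 = $166,793 (over)
May 2024–Aug 2024: $22,160 + $30,751 + $112,827 + $1,922 = $167,660 (over)
Jun 2024–Sep 2024: $30,751 + $112,827 + $1,922 + $19,307 = $164,807 (over)
Jul 2024–Oct 2024: $112,827 + $1,922 + $19,307 + $9,861 = $143,917 (over)
Aug 2024–Nov 2024: $1,922 + $19,307 + $9,861 + $45,715 = $76,805 (over)
Sep 2024–Dec 2024: $19,307 + $9,861 + $45,715 + $10,499 = $85,382 (over)
Oct 2024–Jan 2025: $9,861 + $45,715 + $10,499 + $1,969 = $68,044 (over)
Nov 2024–Feb 2025: $45,715 + $10,499 + $1,969 + $71,010 = $129,193 (over)
9 windows exceed the threshold.

9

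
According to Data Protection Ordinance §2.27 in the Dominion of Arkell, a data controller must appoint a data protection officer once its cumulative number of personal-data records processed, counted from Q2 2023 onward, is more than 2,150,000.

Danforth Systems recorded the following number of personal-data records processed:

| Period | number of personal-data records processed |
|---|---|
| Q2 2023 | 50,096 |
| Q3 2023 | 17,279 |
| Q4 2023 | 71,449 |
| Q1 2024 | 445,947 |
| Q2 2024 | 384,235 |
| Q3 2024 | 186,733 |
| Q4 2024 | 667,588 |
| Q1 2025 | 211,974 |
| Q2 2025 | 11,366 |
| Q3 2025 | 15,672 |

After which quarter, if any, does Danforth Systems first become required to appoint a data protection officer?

Through Q2 2023: 50,096
Through Q3 2023: 67,375
Through Q4 2023: 138,824
Through Q1 2024: 584,771
Through Q2 2024: 969,006
Through Q3 2024: 1,155,739
Through Q4 2024: 1,823,327
Through Q1 2025: 2,035,301
Through Q2 2025: 2,046,667
Through Q3 2025: 2,062,339
Final cumulative total 2,062,339 ≤ 2,150,000; the threshold is never exceeded.

Not triggered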